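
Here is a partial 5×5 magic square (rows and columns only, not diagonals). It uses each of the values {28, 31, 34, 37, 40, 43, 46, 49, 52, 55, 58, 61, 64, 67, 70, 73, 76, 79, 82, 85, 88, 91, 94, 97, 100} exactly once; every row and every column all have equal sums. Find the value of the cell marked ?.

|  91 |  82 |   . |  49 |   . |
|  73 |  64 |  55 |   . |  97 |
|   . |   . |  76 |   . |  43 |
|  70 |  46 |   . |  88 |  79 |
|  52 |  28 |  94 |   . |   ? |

The 25 entries sum to 1600, so each line sums to 1600/5 = 320.
Row 2 needs 320; the known cells sum to 289, so (2,4) = 31.
Using row 4: 70 + 46 + 88 + 79 + ? → (4,3) = 320 − 283 = 37.
Using column 1: 91 + 73 + 70 + 52 + ? → (3,1) = 320 − 286 = 34.
Column 2 must total 320; the given cells sum to 220, so (3,2) = 100.
Column 3 must total 320; the given cells sum to 262, so (1,3) = 58.
Row 1 must total 320; the given cells sum to 280, so (1,5) = 40.
From row 3, 320 − (34 + 100 + 76 + 43) gives (3,4) = 67.
Column 4 needs 320; the known cells sum to 235, so (5,4) = 85.
Column 5: 40 + 97 + 43 + 79 + ? = 320, so (5,5) = 61.

61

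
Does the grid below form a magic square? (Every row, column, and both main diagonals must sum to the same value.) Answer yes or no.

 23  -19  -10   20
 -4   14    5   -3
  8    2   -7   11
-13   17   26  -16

No — row 1 sums to 14 but row 2 sums to 12.

Row 1: 23 + (-19) + (-10) + 20 = 14.
Row 2: -4 + 14 + 5 + (-3) = 12.
Row 3: 8 + 2 + (-7) + 11 = 14.
Row 4: -13 + 17 + 26 + (-16) = 14.
Column 1: 23 + (-4) + 8 + (-13) = 14.
Column 2: -19 + 14 + 2 + 17 = 14.
Column 3: -10 + 5 + (-7) + 26 = 14.
Column 4: 20 + (-3) + 11 + (-16) = 12.
Main diagonal: 23 + 14 + (-7) + (-16) = 14.
Anti-diagonal: 20 + 5 + 2 + (-13) = 14.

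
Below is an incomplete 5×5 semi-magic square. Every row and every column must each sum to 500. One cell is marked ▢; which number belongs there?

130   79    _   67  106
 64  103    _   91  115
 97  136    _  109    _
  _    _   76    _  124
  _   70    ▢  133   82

94

From row 1, 500 − (130 + 79 + 67 + 106) gives (1,3) = 118.
Row 2 must total 500; the given cells sum to 373, so (2,3) = 127.
From column 2, 500 − (79 + 103 + 136 + 70) gives (4,2) = 112.
The remaining cell in column 4 is (4,4) = 500 − 400 = 100.
Column 5 needs 500; the known cells sum to 427, so (3,5) = 73.
Row 3 must total 500; the given cells sum to 415, so (3,3) = 85.
Row 4 must total 500; the given cells sum to 412, so (4,1) = 88.
From column 1, 500 − (130 + 64 + 97 + 88) gives (5,1) = 121.
The remaining cell in column 3 is (5,3) = 500 − 406 = 94.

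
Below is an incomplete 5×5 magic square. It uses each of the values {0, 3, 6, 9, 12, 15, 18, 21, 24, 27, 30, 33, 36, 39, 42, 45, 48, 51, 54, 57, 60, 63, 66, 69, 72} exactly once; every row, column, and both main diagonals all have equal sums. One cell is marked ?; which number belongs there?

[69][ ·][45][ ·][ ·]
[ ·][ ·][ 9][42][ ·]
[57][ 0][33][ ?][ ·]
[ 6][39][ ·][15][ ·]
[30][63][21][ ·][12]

The 25 entries sum to 900, so each line sums to 900/5 = 180.
Row 5: 30 + 63 + 21 + 12 + ? = 180, so (5,4) = 54.
Column 1 must total 180; the given cells sum to 162, so (2,1) = 18.
Column 3 needs 180; the known cells sum to 108, so (4,3) = 72.
The remaining cell in main diagonal is (2,2) = 180 − 129 = 51.
From anti-diagonal, 180 − (42 + 33 + 39 + 30) gives (1,5) = 36.
Using row 2: 18 + 51 + 9 + 42 + ? → (2,5) = 180 − 120 = 60.
The remaining cell in row 4 is (4,5) = 180 − 132 = 48.
Column 2 needs 180; the known cells sum to 153, so (1,2) = 27.
Using column 5: 36 + 60 + 48 + 12 + ? → (3,5) = 180 − 156 = 24.
Row 1 must total 180; the given cells sum to 177, so (1,4) = 3.
Row 3 needs 180; the known cells sum to 114, so (3,4) = 66.

66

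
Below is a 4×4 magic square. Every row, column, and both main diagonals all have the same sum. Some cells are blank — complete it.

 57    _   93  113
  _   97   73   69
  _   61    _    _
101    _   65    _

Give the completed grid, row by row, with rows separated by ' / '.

57 85 93 113 / 109 97 73 69 / 81 61 117 89 / 101 105 65 77

Anti-diagonal is already complete: 113 + 73 + 61 + 101 = 348, so that is the magic constant.
Row 1: 57 + 93 + 113 + ? = 348, so (1,2) = 85.
Row 2 must total 348; the given cells sum to 239, so (2,1) = 109.
Using column 1: 57 + 109 + 101 + ? → (3,1) = 348 − 267 = 81.
Column 2: 85 + 97 + 61 + ? = 348, so (4,2) = 105.
Column 3 needs 348; the known cells sum to 231, so (3,3) = 117.
Main diagonal needs 348; the known cells sum to 271, so (4,4) = 77.
Row 3 must total 348; the given cells sum to 259, so (3,4) = 89.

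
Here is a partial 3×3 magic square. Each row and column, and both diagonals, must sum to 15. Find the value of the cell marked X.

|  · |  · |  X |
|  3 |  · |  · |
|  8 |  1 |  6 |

2

Column 1 must total 15; the given cells sum to 11, so (1,1) = 4.
Main diagonal: 4 + 6 + ? = 15, so (2,2) = 5.
Anti-diagonal: 5 + 8 + ? = 15, so (1,3) = 2.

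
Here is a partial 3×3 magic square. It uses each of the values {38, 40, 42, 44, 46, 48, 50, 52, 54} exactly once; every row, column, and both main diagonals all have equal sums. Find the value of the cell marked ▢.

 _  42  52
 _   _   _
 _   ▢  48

50

The 9 entries sum to 414, so each line sums to 414/3 = 138.
The remaining cell in row 1 is (1,1) = 138 − 94 = 44.
Column 3 must total 138; the given cells sum to 100, so (2,3) = 38.
From main diagonal, 138 − (44 + 48) gives (2,2) = 46.
Anti-diagonal must total 138; the given cells sum to 98, so (3,1) = 40.
Row 2 needs 138; the known cells sum to 84, so (2,1) = 54.
Row 3 needs 138; the known cells sum to 88, so (3,2) = 50.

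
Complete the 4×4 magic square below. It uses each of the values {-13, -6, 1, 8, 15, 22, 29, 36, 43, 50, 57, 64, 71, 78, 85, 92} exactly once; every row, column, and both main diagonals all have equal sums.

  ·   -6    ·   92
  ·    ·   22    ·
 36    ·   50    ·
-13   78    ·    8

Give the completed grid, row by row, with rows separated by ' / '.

The 16 entries sum to 632, so each line sums to 632/4 = 158.
Row 4 must total 158; the given cells sum to 73, so (4,3) = 85.
The remaining cell in column 3 is (1,3) = 158 − 157 = 1.
Anti-diagonal needs 158; the known cells sum to 101, so (3,2) = 57.
From row 1, 158 − (-6 + 1 + 92) gives (1,1) = 71.
Row 3 needs 158; the known cells sum to 143, so (3,4) = 15.
Using column 1: 71 + 36 + (-13) + ? → (2,1) = 158 − 94 = 64.
Column 2 needs 158; the known cells sum to 129, so (2,2) = 29.
The remaining cell in column 4 is (2,4) = 158 − 115 = 43.

71 -6 1 92 / 64 29 22 43 / 36 57 50 15 / -13 78 85 8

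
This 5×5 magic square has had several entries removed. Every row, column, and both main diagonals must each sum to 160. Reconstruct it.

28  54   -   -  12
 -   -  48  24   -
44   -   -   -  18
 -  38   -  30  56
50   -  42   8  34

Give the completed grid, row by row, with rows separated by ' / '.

28 54 20 46 12 / 16 32 48 24 40 / 44 10 36 52 18 / 22 38 14 30 56 / 50 26 42 8 34

Row 5 needs 160; the known cells sum to 134, so (5,2) = 26.
The remaining cell in column 5 is (2,5) = 160 − 120 = 40.
Using anti-diagonal: 12 + 24 + 38 + 50 + ? → (3,3) = 160 − 124 = 36.
Main diagonal: 28 + 36 + 30 + 34 + ? = 160, so (2,2) = 32.
Row 2: 32 + 48 + 24 + 40 + ? = 160, so (2,1) = 16.
Column 1: 28 + 16 + 44 + 50 + ? = 160, so (4,1) = 22.
Column 2: 54 + 32 + 38 + 26 + ? = 160, so (3,2) = 10.
Using row 3: 44 + 10 + 36 + 18 + ? → (3,4) = 160 − 108 = 52.
The remaining cell in row 4 is (4,3) = 160 − 146 = 14.
Using column 3: 48 + 36 + 14 + 42 + ? → (1,3) = 160 − 140 = 20.
Column 4 needs 160; the known cells sum to 114, so (1,4) = 46.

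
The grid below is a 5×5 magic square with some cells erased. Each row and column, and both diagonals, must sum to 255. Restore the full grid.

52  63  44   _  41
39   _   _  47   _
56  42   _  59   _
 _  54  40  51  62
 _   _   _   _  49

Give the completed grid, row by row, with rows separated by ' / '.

Row 1 must total 255; the given cells sum to 200, so (1,4) = 55.
From row 4, 255 − (54 + 40 + 51 + 62) gives (4,1) = 48.
Column 1: 52 + 39 + 56 + 48 + ? = 255, so (5,1) = 60.
Column 4 needs 255; the known cells sum to 212, so (5,4) = 43.
Anti-diagonal needs 255; the known cells sum to 202, so (3,3) = 53.
Using row 3: 56 + 42 + 53 + 59 + ? → (3,5) = 255 − 210 = 45.
Column 5 must total 255; the given cells sum to 197, so (2,5) = 58.
From main diagonal, 255 − (52 + 53 + 51 + 49) gives (2,2) = 50.
Row 2 must total 255; the given cells sum to 194, so (2,3) = 61.
Column 2 must total 255; the given cells sum to 209, so (5,2) = 46.
From column 3, 255 − (44 + 61 + 53 + 40) gives (5,3) = 57.

52 63 44 55 41 / 39 50 61 47 58 / 56 42 53 59 45 / 48 54 40 51 62 / 60 46 57 43 49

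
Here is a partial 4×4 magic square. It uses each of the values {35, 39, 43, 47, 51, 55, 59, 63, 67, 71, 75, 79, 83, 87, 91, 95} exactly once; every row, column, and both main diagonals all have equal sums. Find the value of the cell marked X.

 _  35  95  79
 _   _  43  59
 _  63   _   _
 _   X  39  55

The 16 entries sum to 1040, so each line sums to 1040/4 = 260.
Row 1: 35 + 95 + 79 + ? = 260, so (1,1) = 51.
Column 3: 95 + 43 + 39 + ? = 260, so (3,3) = 83.
Using column 4: 79 + 59 + 55 + ? → (3,4) = 260 − 193 = 67.
Using main diagonal: 51 + 83 + 55 + ? → (2,2) = 260 − 189 = 71.
The remaining cell in anti-diagonal is (4,1) = 260 − 185 = 75.
Row 2: 71 + 43 + 59 + ? = 260, so (2,1) = 87.
The remaining cell in row 3 is (3,1) = 260 − 213 = 47.
The remaining cell in row 4 is (4,2) = 260 − 169 = 91.

91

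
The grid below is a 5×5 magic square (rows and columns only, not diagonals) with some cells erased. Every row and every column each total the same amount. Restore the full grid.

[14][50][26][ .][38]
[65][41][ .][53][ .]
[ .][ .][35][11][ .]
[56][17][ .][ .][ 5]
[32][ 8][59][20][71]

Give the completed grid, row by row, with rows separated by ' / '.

14 50 26 62 38 / 65 41 2 53 29 / 23 74 35 11 47 / 56 17 68 44 5 / 32 8 59 20 71

Row 5 is already complete: 32 + 8 + 59 + 20 + 71 = 190, so that is the magic constant.
Row 1 must total 190; the given cells sum to 128, so (1,4) = 62.
Column 1 needs 190; the known cells sum to 167, so (3,1) = 23.
From column 2, 190 − (50 + 41 + 17 + 8) gives (3,2) = 74.
Column 4 must total 190; the given cells sum to 146, so (4,4) = 44.
Row 3 needs 190; the known cells sum to 143, so (3,5) = 47.
Row 4 needs 190; the known cells sum to 122, so (4,3) = 68.
Column 3 needs 190; the known cells sum to 188, so (2,3) = 2.
Using column 5: 38 + 47 + 5 + 71 + ? → (2,5) = 190 − 161 = 29.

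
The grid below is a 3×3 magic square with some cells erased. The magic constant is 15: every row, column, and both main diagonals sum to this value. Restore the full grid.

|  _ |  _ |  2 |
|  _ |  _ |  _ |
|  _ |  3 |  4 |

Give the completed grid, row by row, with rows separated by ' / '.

From row 3, 15 − (3 + 4) gives (3,1) = 8.
Column 3 must total 15; the given cells sum to 6, so (2,3) = 9.
Anti-diagonal: 2 + 8 + ? = 15, so (2,2) = 5.
From row 2, 15 − (5 + 9) gives (2,1) = 1.
Column 1: 1 + 8 + ? = 15, so (1,1) = 6.
From column 2, 15 − (5 + 3) gives (1,2) = 7.

6 7 2 / 1 5 9 / 8 3 4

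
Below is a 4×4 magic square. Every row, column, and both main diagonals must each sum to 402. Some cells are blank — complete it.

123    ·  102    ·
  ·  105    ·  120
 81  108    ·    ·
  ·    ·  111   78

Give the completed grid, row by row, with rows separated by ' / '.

123 90 102 87 / 84 105 93 120 / 81 108 96 117 / 114 99 111 78

Main diagonal must total 402; the given cells sum to 306, so (3,3) = 96.
Using row 3: 81 + 108 + 96 + ? → (3,4) = 402 − 285 = 117.
The remaining cell in column 3 is (2,3) = 402 − 309 = 93.
Column 4 needs 402; the known cells sum to 315, so (1,4) = 87.
The remaining cell in anti-diagonal is (4,1) = 402 − 288 = 114.
Using row 1: 123 + 102 + 87 + ? → (1,2) = 402 − 312 = 90.
Row 2: 105 + 93 + 120 + ? = 402, so (2,1) = 84.
Row 4 must total 402; the given cells sum to 303, so (4,2) = 99.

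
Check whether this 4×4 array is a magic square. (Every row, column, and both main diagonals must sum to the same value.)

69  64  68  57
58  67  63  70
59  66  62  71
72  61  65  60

Yes

Row 1: 69 + 64 + 68 + 57 = 258.
Row 2: 58 + 67 + 63 + 70 = 258.
Row 3: 59 + 66 + 62 + 71 = 258.
Row 4: 72 + 61 + 65 + 60 = 258.
Column 1: 69 + 58 + 59 + 72 = 258.
Column 2: 64 + 67 + 66 + 61 = 258.
Column 3: 68 + 63 + 62 + 65 = 258.
Column 4: 57 + 70 + 71 + 60 = 258.
Main diagonal: 69 + 67 + 62 + 60 = 258.
Anti-diagonal: 57 + 63 + 66 + 72 = 258.
All lines sum to 258.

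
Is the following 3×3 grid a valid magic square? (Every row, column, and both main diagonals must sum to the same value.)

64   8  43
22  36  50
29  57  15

No — row 2 sums to 108 but column 2 sums to 101.

Row 1: 64 + 8 + 43 = 115.
Row 2: 22 + 36 + 50 = 108.
Row 3: 29 + 57 + 15 = 101.
Column 1: 64 + 22 + 29 = 115.
Column 2: 8 + 36 + 57 = 101.
Column 3: 43 + 50 + 15 = 108.
Main diagonal: 64 + 36 + 15 = 115.
Anti-diagonal: 43 + 36 + 29 = 108.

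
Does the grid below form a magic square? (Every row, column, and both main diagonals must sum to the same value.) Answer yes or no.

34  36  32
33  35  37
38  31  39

No — column 2 sums to 102 but column 1 sums to 105.

Row 1: 34 + 36 + 32 = 102.
Row 2: 33 + 35 + 37 = 105.
Row 3: 38 + 31 + 39 = 108.
Column 1: 34 + 33 + 38 = 105.
Column 2: 36 + 35 + 31 = 102.
Column 3: 32 + 37 + 39 = 108.
Main diagonal: 34 + 35 + 39 = 108.
Anti-diagonal: 32 + 35 + 38 = 105.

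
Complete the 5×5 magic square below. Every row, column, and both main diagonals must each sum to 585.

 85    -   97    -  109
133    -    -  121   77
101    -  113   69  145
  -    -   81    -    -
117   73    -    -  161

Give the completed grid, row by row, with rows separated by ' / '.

Row 3: 101 + 113 + 69 + 145 + ? = 585, so (3,2) = 157.
From column 1, 585 − (85 + 133 + 101 + 117) gives (4,1) = 149.
Column 5: 109 + 77 + 145 + 161 + ? = 585, so (4,5) = 93.
Anti-diagonal must total 585; the given cells sum to 460, so (4,2) = 125.
Row 4: 149 + 125 + 81 + 93 + ? = 585, so (4,4) = 137.
Main diagonal must total 585; the given cells sum to 496, so (2,2) = 89.
From row 2, 585 − (133 + 89 + 121 + 77) gives (2,3) = 165.
Column 2: 89 + 157 + 125 + 73 + ? = 585, so (1,2) = 141.
Column 3 needs 585; the known cells sum to 456, so (5,3) = 129.
Row 1 must total 585; the given cells sum to 432, so (1,4) = 153.
Using row 5: 117 + 73 + 129 + 161 + ? → (5,4) = 585 − 480 = 105.

85 141 97 153 109 / 133 89 165 121 77 / 101 157 113 69 145 / 149 125 81 137 93 / 117 73 129 105 161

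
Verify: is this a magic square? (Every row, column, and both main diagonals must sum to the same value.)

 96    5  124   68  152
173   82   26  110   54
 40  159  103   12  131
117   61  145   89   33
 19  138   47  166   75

Row 1: 96 + 5 + 124 + 68 + 152 = 445.
Row 2: 173 + 82 + 26 + 110 + 54 = 445.
Row 3: 40 + 159 + 103 + 12 + 131 = 445.
Row 4: 117 + 61 + 145 + 89 + 33 = 445.
Row 5: 19 + 138 + 47 + 166 + 75 = 445.
Column 1: 96 + 173 + 40 + 117 + 19 = 445.
Column 2: 5 + 82 + 159 + 61 + 138 = 445.
Column 3: 124 + 26 + 103 + 145 + 47 = 445.
Column 4: 68 + 110 + 12 + 89 + 166 = 445.
Column 5: 152 + 54 + 131 + 33 + 75 = 445.
Main diagonal: 96 + 82 + 103 + 89 + 75 = 445.
Anti-diagonal: 152 + 110 + 103 + 61 + 19 = 445.
All lines sum to 445.

Yes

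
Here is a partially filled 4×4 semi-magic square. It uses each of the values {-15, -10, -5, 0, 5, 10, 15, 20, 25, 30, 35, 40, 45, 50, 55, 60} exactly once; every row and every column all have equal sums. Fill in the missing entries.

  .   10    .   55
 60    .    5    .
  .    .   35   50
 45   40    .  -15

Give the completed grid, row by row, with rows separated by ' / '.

-5 10 30 55 / 60 25 5 0 / -10 15 35 50 / 45 40 20 -15

The 16 entries sum to 360, so each line sums to 360/4 = 90.
Row 4: 45 + 40 + (-15) + ? = 90, so (4,3) = 20.
Column 3: 5 + 35 + 20 + ? = 90, so (1,3) = 30.
From column 4, 90 − (55 + 50 + (-15)) gives (2,4) = 0.
The remaining cell in row 1 is (1,1) = 90 − 95 = -5.
Row 2 needs 90; the known cells sum to 65, so (2,2) = 25.
The remaining cell in column 1 is (3,1) = 90 − 100 = -10.
The remaining cell in column 2 is (3,2) = 90 − 75 = 15.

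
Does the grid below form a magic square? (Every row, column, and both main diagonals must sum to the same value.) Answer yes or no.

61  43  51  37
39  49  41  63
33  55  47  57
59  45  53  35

Yes

Row 1: 61 + 43 + 51 + 37 = 192.
Row 2: 39 + 49 + 41 + 63 = 192.
Row 3: 33 + 55 + 47 + 57 = 192.
Row 4: 59 + 45 + 53 + 35 = 192.
Column 1: 61 + 39 + 33 + 59 = 192.
Column 2: 43 + 49 + 55 + 45 = 192.
Column 3: 51 + 41 + 47 + 53 = 192.
Column 4: 37 + 63 + 57 + 35 = 192.
Main diagonal: 61 + 49 + 47 + 35 = 192.
Anti-diagonal: 37 + 41 + 55 + 59 = 192.
All lines sum to 192.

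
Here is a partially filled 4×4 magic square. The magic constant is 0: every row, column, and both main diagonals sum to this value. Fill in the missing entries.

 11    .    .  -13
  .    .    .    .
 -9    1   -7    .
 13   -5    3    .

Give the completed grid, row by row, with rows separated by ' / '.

11 -3 5 -13 / -15 7 -1 9 / -9 1 -7 15 / 13 -5 3 -11

Row 3 needs 0; the known cells sum to -15, so (3,4) = 15.
Row 4 needs 0; the known cells sum to 11, so (4,4) = -11.
From column 1, 0 − (11 + (-9) + 13) gives (2,1) = -15.
From column 4, 0 − (-13 + 15 + (-11)) gives (2,4) = 9.
The remaining cell in main diagonal is (2,2) = 0 − (-7) = 7.
Anti-diagonal: -13 + 1 + 13 + ? = 0, so (2,3) = -1.
From column 2, 0 − (7 + 1 + (-5)) gives (1,2) = -3.
From column 3, 0 − (-1 + (-7) + 3) gives (1,3) = 5.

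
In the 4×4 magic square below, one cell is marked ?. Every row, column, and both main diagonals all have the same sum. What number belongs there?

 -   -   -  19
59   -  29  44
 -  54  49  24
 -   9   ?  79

Column 4 is complete and sums to 166; that is the magic constant.
Row 2 must total 166; the given cells sum to 132, so (2,2) = 34.
From row 3, 166 − (54 + 49 + 24) gives (3,1) = 39.
Column 2 needs 166; the known cells sum to 97, so (1,2) = 69.
Using main diagonal: 34 + 49 + 79 + ? → (1,1) = 166 − 162 = 4.
From anti-diagonal, 166 − (19 + 29 + 54) gives (4,1) = 64.
Row 1 must total 166; the given cells sum to 92, so (1,3) = 74.
The remaining cell in row 4 is (4,3) = 166 − 152 = 14.

14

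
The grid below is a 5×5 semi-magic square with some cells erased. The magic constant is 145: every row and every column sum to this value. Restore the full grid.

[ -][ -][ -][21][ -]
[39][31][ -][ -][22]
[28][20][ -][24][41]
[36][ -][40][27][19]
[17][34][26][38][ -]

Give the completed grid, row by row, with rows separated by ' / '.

25 37 29 21 33 / 39 31 18 35 22 / 28 20 32 24 41 / 36 23 40 27 19 / 17 34 26 38 30

The remaining cell in row 3 is (3,3) = 145 − 113 = 32.
Row 4 must total 145; the given cells sum to 122, so (4,2) = 23.
From row 5, 145 − (17 + 34 + 26 + 38) gives (5,5) = 30.
Column 1: 39 + 28 + 36 + 17 + ? = 145, so (1,1) = 25.
Column 2 must total 145; the given cells sum to 108, so (1,2) = 37.
Column 4 must total 145; the given cells sum to 110, so (2,4) = 35.
Column 5 needs 145; the known cells sum to 112, so (1,5) = 33.
Row 1 needs 145; the known cells sum to 116, so (1,3) = 29.
From row 2, 145 − (39 + 31 + 35 + 22) gives (2,3) = 18.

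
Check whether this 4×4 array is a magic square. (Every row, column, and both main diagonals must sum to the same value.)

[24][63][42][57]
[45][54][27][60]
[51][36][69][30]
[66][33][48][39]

Row 1: 24 + 63 + 42 + 57 = 186.
Row 2: 45 + 54 + 27 + 60 = 186.
Row 3: 51 + 36 + 69 + 30 = 186.
Row 4: 66 + 33 + 48 + 39 = 186.
Column 1: 24 + 45 + 51 + 66 = 186.
Column 2: 63 + 54 + 36 + 33 = 186.
Column 3: 42 + 27 + 69 + 48 = 186.
Column 4: 57 + 60 + 30 + 39 = 186.
Main diagonal: 24 + 54 + 69 + 39 = 186.
Anti-diagonal: 57 + 27 + 36 + 66 = 186.
All lines sum to 186.

Yes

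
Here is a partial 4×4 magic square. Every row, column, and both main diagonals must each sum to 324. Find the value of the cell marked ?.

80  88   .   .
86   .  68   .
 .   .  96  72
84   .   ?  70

94

Column 1 needs 324; the known cells sum to 250, so (3,1) = 74.
From main diagonal, 324 − (80 + 96 + 70) gives (2,2) = 78.
Row 2 must total 324; the given cells sum to 232, so (2,4) = 92.
Using row 3: 74 + 96 + 72 + ? → (3,2) = 324 − 242 = 82.
Using column 2: 88 + 78 + 82 + ? → (4,2) = 324 − 248 = 76.
Column 4: 92 + 72 + 70 + ? = 324, so (1,4) = 90.
The remaining cell in row 1 is (1,3) = 324 − 258 = 66.
Row 4 must total 324; the given cells sum to 230, so (4,3) = 94.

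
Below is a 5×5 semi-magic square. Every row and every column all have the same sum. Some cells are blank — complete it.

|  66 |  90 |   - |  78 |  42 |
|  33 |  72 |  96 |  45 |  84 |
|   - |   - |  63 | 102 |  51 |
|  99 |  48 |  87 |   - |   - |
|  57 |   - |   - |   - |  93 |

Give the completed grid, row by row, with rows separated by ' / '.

66 90 54 78 42 / 33 72 96 45 84 / 75 39 63 102 51 / 99 48 87 36 60 / 57 81 30 69 93

Row 2 is already complete: 33 + 72 + 96 + 45 + 84 = 330, so that is the magic constant.
Row 1 must total 330; the given cells sum to 276, so (1,3) = 54.
Column 1 must total 330; the given cells sum to 255, so (3,1) = 75.
Column 3 must total 330; the given cells sum to 300, so (5,3) = 30.
Column 5 must total 330; the given cells sum to 270, so (4,5) = 60.
From row 3, 330 − (75 + 63 + 102 + 51) gives (3,2) = 39.
Using row 4: 99 + 48 + 87 + 60 + ? → (4,4) = 330 − 294 = 36.
Column 2 must total 330; the given cells sum to 249, so (5,2) = 81.
Column 4 needs 330; the known cells sum to 261, so (5,4) = 69.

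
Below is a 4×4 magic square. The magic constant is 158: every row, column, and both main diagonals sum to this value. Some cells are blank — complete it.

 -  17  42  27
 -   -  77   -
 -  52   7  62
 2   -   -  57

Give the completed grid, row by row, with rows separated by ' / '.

72 17 42 27 / 47 22 77 12 / 37 52 7 62 / 2 67 32 57

From row 1, 158 − (17 + 42 + 27) gives (1,1) = 72.
The remaining cell in row 3 is (3,1) = 158 − 121 = 37.
From column 1, 158 − (72 + 37 + 2) gives (2,1) = 47.
The remaining cell in column 3 is (4,3) = 158 − 126 = 32.
Using column 4: 27 + 62 + 57 + ? → (2,4) = 158 − 146 = 12.
Main diagonal must total 158; the given cells sum to 136, so (2,2) = 22.
From row 4, 158 − (2 + 32 + 57) gives (4,2) = 67.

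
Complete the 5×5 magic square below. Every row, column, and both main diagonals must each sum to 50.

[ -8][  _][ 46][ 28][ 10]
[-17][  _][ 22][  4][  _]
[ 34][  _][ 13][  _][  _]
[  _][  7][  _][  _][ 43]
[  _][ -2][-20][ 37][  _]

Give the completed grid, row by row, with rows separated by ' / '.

-8 -26 46 28 10 / -17 40 22 4 1 / 34 31 13 -5 -23 / 25 7 -11 -14 43 / 16 -2 -20 37 19

Row 1: -8 + 46 + 28 + 10 + ? = 50, so (1,2) = -26.
From column 3, 50 − (46 + 22 + 13 + (-20)) gives (4,3) = -11.
Anti-diagonal: 10 + 4 + 13 + 7 + ? = 50, so (5,1) = 16.
Using row 5: 16 + (-2) + (-20) + 37 + ? → (5,5) = 50 − 31 = 19.
Column 1 must total 50; the given cells sum to 25, so (4,1) = 25.
Using row 4: 25 + 7 + (-11) + 43 + ? → (4,4) = 50 − 64 = -14.
Column 4 must total 50; the given cells sum to 55, so (3,4) = -5.
The remaining cell in main diagonal is (2,2) = 50 − 10 = 40.
The remaining cell in row 2 is (2,5) = 50 − 49 = 1.
Using column 2: -26 + 40 + 7 + (-2) + ? → (3,2) = 50 − 19 = 31.
Column 5: 10 + 1 + 43 + 19 + ? = 50, so (3,5) = -23.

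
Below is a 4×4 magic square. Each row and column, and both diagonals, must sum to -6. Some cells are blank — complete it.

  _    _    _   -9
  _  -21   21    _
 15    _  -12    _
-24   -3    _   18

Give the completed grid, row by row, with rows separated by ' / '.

9 12 -18 -9 / -6 -21 21 0 / 15 6 -12 -15 / -24 -3 3 18

Row 4 needs -6; the known cells sum to -9, so (4,3) = 3.
Column 3 needs -6; the known cells sum to 12, so (1,3) = -18.
Main diagonal needs -6; the known cells sum to -15, so (1,1) = 9.
Anti-diagonal: -9 + 21 + (-24) + ? = -6, so (3,2) = 6.
Row 1 must total -6; the given cells sum to -18, so (1,2) = 12.
Using row 3: 15 + 6 + (-12) + ? → (3,4) = -6 − 9 = -15.
From column 1, -6 − (9 + 15 + (-24)) gives (2,1) = -6.
Column 4 must total -6; the given cells sum to -6, so (2,4) = 0.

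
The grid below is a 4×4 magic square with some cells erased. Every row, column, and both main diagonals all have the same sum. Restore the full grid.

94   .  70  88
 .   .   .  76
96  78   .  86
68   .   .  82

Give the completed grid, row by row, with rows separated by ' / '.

94 80 70 88 / 74 84 98 76 / 96 78 72 86 / 68 90 92 82

Column 4 is already complete: 88 + 76 + 86 + 82 = 332, so that is the magic constant.
The remaining cell in row 1 is (1,2) = 332 − 252 = 80.
Row 3: 96 + 78 + 86 + ? = 332, so (3,3) = 72.
Column 1 must total 332; the given cells sum to 258, so (2,1) = 74.
Main diagonal must total 332; the given cells sum to 248, so (2,2) = 84.
Anti-diagonal must total 332; the given cells sum to 234, so (2,3) = 98.
Column 2 must total 332; the given cells sum to 242, so (4,2) = 90.
Column 3 needs 332; the known cells sum to 240, so (4,3) = 92.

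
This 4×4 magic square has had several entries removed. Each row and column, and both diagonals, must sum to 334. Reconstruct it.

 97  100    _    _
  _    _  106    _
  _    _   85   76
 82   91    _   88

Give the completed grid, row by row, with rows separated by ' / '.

97 100 70 67 / 61 64 106 103 / 94 79 85 76 / 82 91 73 88

Using row 4: 82 + 91 + 88 + ? → (4,3) = 334 − 261 = 73.
From column 3, 334 − (106 + 85 + 73) gives (1,3) = 70.
Main diagonal needs 334; the known cells sum to 270, so (2,2) = 64.
From row 1, 334 − (97 + 100 + 70) gives (1,4) = 67.
Column 2: 100 + 64 + 91 + ? = 334, so (3,2) = 79.
From column 4, 334 − (67 + 76 + 88) gives (2,4) = 103.
Row 2: 64 + 106 + 103 + ? = 334, so (2,1) = 61.
Row 3 must total 334; the given cells sum to 240, so (3,1) = 94.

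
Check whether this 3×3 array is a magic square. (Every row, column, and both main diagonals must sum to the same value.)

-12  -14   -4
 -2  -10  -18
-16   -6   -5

Row 1: -12 + (-14) + (-4) = -30.
Row 2: -2 + (-10) + (-18) = -30.
Row 3: -16 + (-6) + (-5) = -27.
Column 1: -12 + (-2) + (-16) = -30.
Column 2: -14 + (-10) + (-6) = -30.
Column 3: -4 + (-18) + (-5) = -27.
Main diagonal: -12 + (-10) + (-5) = -27.
Anti-diagonal: -4 + (-10) + (-16) = -30.

No — anti-diagonal sums to -30 but column 3 sums to -27.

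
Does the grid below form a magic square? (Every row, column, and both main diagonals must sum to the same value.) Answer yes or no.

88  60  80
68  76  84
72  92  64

Row 1: 88 + 60 + 80 = 228.
Row 2: 68 + 76 + 84 = 228.
Row 3: 72 + 92 + 64 = 228.
Column 1: 88 + 68 + 72 = 228.
Column 2: 60 + 76 + 92 = 228.
Column 3: 80 + 84 + 64 = 228.
Main diagonal: 88 + 76 + 64 = 228.
Anti-diagonal: 80 + 76 + 72 = 228.
All lines sum to 228.

Yes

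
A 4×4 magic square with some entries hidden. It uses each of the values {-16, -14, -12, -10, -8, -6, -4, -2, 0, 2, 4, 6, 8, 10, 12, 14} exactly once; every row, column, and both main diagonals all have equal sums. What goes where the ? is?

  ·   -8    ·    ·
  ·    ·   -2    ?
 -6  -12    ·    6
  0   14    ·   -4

The 16 entries sum to -16, so each line sums to -16/4 = -4.
Row 3: -6 + (-12) + 6 + ? = -4, so (3,3) = 8.
From row 4, -4 − (0 + 14 + (-4)) gives (4,3) = -14.
Column 2 must total -4; the given cells sum to -6, so (2,2) = 2.
Column 3 must total -4; the given cells sum to -8, so (1,3) = 4.
Using main diagonal: 2 + 8 + (-4) + ? → (1,1) = -4 − 6 = -10.
Anti-diagonal: -2 + (-12) + 0 + ? = -4, so (1,4) = 10.
From column 1, -4 − (-10 + (-6) + 0) gives (2,1) = 12.
Using column 4: 10 + 6 + (-4) + ? → (2,4) = -4 − 12 = -16.

-16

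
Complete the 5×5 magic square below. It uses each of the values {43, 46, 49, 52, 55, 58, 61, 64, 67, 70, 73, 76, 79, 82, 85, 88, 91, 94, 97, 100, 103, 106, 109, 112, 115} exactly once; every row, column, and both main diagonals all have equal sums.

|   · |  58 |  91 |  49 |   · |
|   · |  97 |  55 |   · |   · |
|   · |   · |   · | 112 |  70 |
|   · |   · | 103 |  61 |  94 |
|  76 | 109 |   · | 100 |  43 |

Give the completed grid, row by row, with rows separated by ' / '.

115 58 91 49 82 / 64 97 55 73 106 / 88 46 79 112 70 / 52 85 103 61 94 / 76 109 67 100 43

The 25 entries sum to 1975, so each line sums to 1975/5 = 395.
Row 5 must total 395; the given cells sum to 328, so (5,3) = 67.
Column 3: 91 + 55 + 103 + 67 + ? = 395, so (3,3) = 79.
Column 4: 49 + 112 + 61 + 100 + ? = 395, so (2,4) = 73.
From main diagonal, 395 − (97 + 79 + 61 + 43) gives (1,1) = 115.
Using row 1: 115 + 58 + 91 + 49 + ? → (1,5) = 395 − 313 = 82.
Column 5: 82 + 70 + 94 + 43 + ? = 395, so (2,5) = 106.
Anti-diagonal needs 395; the known cells sum to 310, so (4,2) = 85.
Using row 2: 97 + 55 + 73 + 106 + ? → (2,1) = 395 − 331 = 64.
Row 4 needs 395; the known cells sum to 343, so (4,1) = 52.
From column 1, 395 − (115 + 64 + 52 + 76) gives (3,1) = 88.
Column 2: 58 + 97 + 85 + 109 + ? = 395, so (3,2) = 46.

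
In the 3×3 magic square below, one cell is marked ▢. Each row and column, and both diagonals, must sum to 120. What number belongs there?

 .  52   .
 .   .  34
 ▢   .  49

43

Column 3: 34 + 49 + ? = 120, so (1,3) = 37.
The remaining cell in row 1 is (1,1) = 120 − 89 = 31.
From main diagonal, 120 − (31 + 49) gives (2,2) = 40.
Using anti-diagonal: 37 + 40 + ? → (3,1) = 120 − 77 = 43.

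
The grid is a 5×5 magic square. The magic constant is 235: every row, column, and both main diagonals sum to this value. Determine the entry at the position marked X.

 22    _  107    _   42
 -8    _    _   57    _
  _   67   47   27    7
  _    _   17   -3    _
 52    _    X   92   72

-13

Row 3 must total 235; the given cells sum to 148, so (3,1) = 87.
Column 1 must total 235; the given cells sum to 153, so (4,1) = 82.
Column 4 needs 235; the known cells sum to 173, so (1,4) = 62.
Main diagonal needs 235; the known cells sum to 138, so (2,2) = 97.
Anti-diagonal must total 235; the given cells sum to 198, so (4,2) = 37.
Row 1: 22 + 107 + 62 + 42 + ? = 235, so (1,2) = 2.
Row 4 must total 235; the given cells sum to 133, so (4,5) = 102.
Column 2 needs 235; the known cells sum to 203, so (5,2) = 32.
The remaining cell in column 5 is (2,5) = 235 − 223 = 12.
Row 2: -8 + 97 + 57 + 12 + ? = 235, so (2,3) = 77.
The remaining cell in row 5 is (5,3) = 235 − 248 = -13.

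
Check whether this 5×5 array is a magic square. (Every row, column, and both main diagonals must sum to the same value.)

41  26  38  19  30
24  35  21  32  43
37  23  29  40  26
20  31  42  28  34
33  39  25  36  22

Row 1: 41 + 26 + 38 + 19 + 30 = 154.
Row 2: 24 + 35 + 21 + 32 + 43 = 155.
Row 3: 37 + 23 + 29 + 40 + 26 = 155.
Row 4: 20 + 31 + 42 + 28 + 34 = 155.
Row 5: 33 + 39 + 25 + 36 + 22 = 155.
Column 1: 41 + 24 + 37 + 20 + 33 = 155.
Column 2: 26 + 35 + 23 + 31 + 39 = 154.
Column 3: 38 + 21 + 29 + 42 + 25 = 155.
Column 4: 19 + 32 + 40 + 28 + 36 = 155.
Column 5: 30 + 43 + 26 + 34 + 22 = 155.
Main diagonal: 41 + 35 + 29 + 28 + 22 = 155.
Anti-diagonal: 30 + 32 + 29 + 31 + 33 = 155.

No — anti-diagonal sums to 155 but row 1 sums to 154.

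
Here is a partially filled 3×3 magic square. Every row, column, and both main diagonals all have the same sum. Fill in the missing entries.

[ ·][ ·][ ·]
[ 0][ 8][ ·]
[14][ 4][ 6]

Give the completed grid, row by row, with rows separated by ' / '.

Row 3 is already complete: 14 + 4 + 6 = 24, so that is the magic constant.
Using row 2: 0 + 8 + ? → (2,3) = 24 − 8 = 16.
Using column 1: 0 + 14 + ? → (1,1) = 24 − 14 = 10.
Column 2 needs 24; the known cells sum to 12, so (1,2) = 12.
Using column 3: 16 + 6 + ? → (1,3) = 24 − 22 = 2.

10 12 2 / 0 8 16 / 14 4 6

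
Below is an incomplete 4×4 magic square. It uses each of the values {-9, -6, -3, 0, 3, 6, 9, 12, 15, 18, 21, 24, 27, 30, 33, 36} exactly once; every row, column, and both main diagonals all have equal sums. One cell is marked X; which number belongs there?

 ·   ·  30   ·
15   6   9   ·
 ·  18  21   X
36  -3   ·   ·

The 16 entries sum to 216, so each line sums to 216/4 = 54.
The remaining cell in row 2 is (2,4) = 54 − 30 = 24.
Column 2: 6 + 18 + (-3) + ? = 54, so (1,2) = 33.
Column 3 must total 54; the given cells sum to 60, so (4,3) = -6.
Using anti-diagonal: 9 + 18 + 36 + ? → (1,4) = 54 − 63 = -9.
The remaining cell in row 1 is (1,1) = 54 − 54 = 0.
The remaining cell in row 4 is (4,4) = 54 − 27 = 27.
Column 1: 0 + 15 + 36 + ? = 54, so (3,1) = 3.
From column 4, 54 − (-9 + 24 + 27) gives (3,4) = 12.

12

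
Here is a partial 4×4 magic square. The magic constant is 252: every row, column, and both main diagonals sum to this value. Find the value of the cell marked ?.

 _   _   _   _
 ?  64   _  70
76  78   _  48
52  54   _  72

58

Row 3 must total 252; the given cells sum to 202, so (3,3) = 50.
Row 4 must total 252; the given cells sum to 178, so (4,3) = 74.
The remaining cell in column 2 is (1,2) = 252 − 196 = 56.
Column 4: 70 + 48 + 72 + ? = 252, so (1,4) = 62.
The remaining cell in main diagonal is (1,1) = 252 − 186 = 66.
The remaining cell in anti-diagonal is (2,3) = 252 − 192 = 60.
Using row 1: 66 + 56 + 62 + ? → (1,3) = 252 − 184 = 68.
Row 2: 64 + 60 + 70 + ? = 252, so (2,1) = 58.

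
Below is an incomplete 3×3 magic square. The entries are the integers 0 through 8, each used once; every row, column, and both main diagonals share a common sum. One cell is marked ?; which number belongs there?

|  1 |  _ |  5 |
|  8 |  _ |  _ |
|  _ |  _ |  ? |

The entries are 0 through 8, which sum to 36, so each line sums to 36/3 = 12.
Using row 1: 1 + 5 + ? → (1,2) = 12 − 6 = 6.
Column 1: 1 + 8 + ? = 12, so (3,1) = 3.
Anti-diagonal: 5 + 3 + ? = 12, so (2,2) = 4.
Row 2 needs 12; the known cells sum to 12, so (2,3) = 0.
The remaining cell in column 2 is (3,2) = 12 − 10 = 2.
The remaining cell in column 3 is (3,3) = 12 − 5 = 7.

7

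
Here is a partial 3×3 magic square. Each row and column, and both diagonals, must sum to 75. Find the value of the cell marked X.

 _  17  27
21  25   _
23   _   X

Row 1 must total 75; the given cells sum to 44, so (1,1) = 31.
Using row 2: 21 + 25 + ? → (2,3) = 75 − 46 = 29.
Column 2 must total 75; the given cells sum to 42, so (3,2) = 33.
From column 3, 75 − (27 + 29) gives (3,3) = 19.

19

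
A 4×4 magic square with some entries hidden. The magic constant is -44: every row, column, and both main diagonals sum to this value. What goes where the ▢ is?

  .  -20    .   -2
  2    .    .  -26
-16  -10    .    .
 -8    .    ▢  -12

Column 1 needs -44; the known cells sum to -22, so (1,1) = -22.
Column 4 must total -44; the given cells sum to -40, so (3,4) = -4.
Using anti-diagonal: -2 + (-10) + (-8) + ? → (2,3) = -44 − (-20) = -24.
From row 1, -44 − (-22 + (-20) + (-2)) gives (1,3) = 0.
Using row 2: 2 + (-24) + (-26) + ? → (2,2) = -44 − (-48) = 4.
From row 3, -44 − (-16 + (-10) + (-4)) gives (3,3) = -14.
Column 2 needs -44; the known cells sum to -26, so (4,2) = -18.
The remaining cell in column 3 is (4,3) = -44 − (-38) = -6.

-6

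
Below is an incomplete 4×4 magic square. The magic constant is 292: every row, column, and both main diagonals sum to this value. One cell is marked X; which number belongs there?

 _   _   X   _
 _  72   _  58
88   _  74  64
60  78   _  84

68

From row 3, 292 − (88 + 74 + 64) gives (3,2) = 66.
Row 4 must total 292; the given cells sum to 222, so (4,3) = 70.
Using column 2: 72 + 66 + 78 + ? → (1,2) = 292 − 216 = 76.
Column 4: 58 + 64 + 84 + ? = 292, so (1,4) = 86.
Main diagonal must total 292; the given cells sum to 230, so (1,1) = 62.
Anti-diagonal needs 292; the known cells sum to 212, so (2,3) = 80.
Using row 1: 62 + 76 + 86 + ? → (1,3) = 292 − 224 = 68.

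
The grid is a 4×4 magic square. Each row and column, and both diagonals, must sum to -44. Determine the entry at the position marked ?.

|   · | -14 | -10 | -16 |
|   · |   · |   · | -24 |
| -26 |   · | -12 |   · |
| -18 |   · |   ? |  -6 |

Using row 1: -14 + (-10) + (-16) + ? → (1,1) = -44 − (-40) = -4.
Column 1 must total -44; the given cells sum to -48, so (2,1) = 4.
Using column 4: -16 + (-24) + (-6) + ? → (3,4) = -44 − (-46) = 2.
Main diagonal must total -44; the given cells sum to -22, so (2,2) = -22.
Row 2 must total -44; the given cells sum to -42, so (2,3) = -2.
Row 3: -26 + (-12) + 2 + ? = -44, so (3,2) = -8.
From column 2, -44 − (-14 + (-22) + (-8)) gives (4,2) = 0.
Using column 3: -10 + (-2) + (-12) + ? → (4,3) = -44 − (-24) = -20.

-20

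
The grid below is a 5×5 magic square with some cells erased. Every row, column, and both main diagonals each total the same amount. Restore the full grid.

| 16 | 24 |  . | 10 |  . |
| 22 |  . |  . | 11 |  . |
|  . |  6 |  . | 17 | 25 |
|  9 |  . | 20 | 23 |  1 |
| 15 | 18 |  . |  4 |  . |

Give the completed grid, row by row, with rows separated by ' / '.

Column 4 is already complete: 10 + 11 + 17 + 23 + 4 = 65, so that is the magic constant.
The remaining cell in row 4 is (4,2) = 65 − 53 = 12.
Column 1: 16 + 22 + 9 + 15 + ? = 65, so (3,1) = 3.
Column 2: 24 + 6 + 12 + 18 + ? = 65, so (2,2) = 5.
Using row 3: 3 + 6 + 17 + 25 + ? → (3,3) = 65 − 51 = 14.
From main diagonal, 65 − (16 + 5 + 14 + 23) gives (5,5) = 7.
Anti-diagonal: 11 + 14 + 12 + 15 + ? = 65, so (1,5) = 13.
Row 1 needs 65; the known cells sum to 63, so (1,3) = 2.
From row 5, 65 − (15 + 18 + 4 + 7) gives (5,3) = 21.
Column 3 must total 65; the given cells sum to 57, so (2,3) = 8.
Using column 5: 13 + 25 + 1 + 7 + ? → (2,5) = 65 − 46 = 19.

16 24 2 10 13 / 22 5 8 11 19 / 3 6 14 17 25 / 9 12 20 23 1 / 15 18 21 4 7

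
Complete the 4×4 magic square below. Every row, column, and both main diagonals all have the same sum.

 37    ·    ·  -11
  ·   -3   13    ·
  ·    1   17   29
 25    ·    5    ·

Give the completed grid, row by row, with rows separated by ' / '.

Anti-diagonal is already complete: -11 + 13 + 1 + 25 = 28, so that is the magic constant.
Using row 3: 1 + 17 + 29 + ? → (3,1) = 28 − 47 = -19.
Using column 1: 37 + (-19) + 25 + ? → (2,1) = 28 − 43 = -15.
Column 3 needs 28; the known cells sum to 35, so (1,3) = -7.
From main diagonal, 28 − (37 + (-3) + 17) gives (4,4) = -23.
Row 1: 37 + (-7) + (-11) + ? = 28, so (1,2) = 9.
Row 2: -15 + (-3) + 13 + ? = 28, so (2,4) = 33.
Row 4: 25 + 5 + (-23) + ? = 28, so (4,2) = 21.

37 9 -7 -11 / -15 -3 13 33 / -19 1 17 29 / 25 21 5 -23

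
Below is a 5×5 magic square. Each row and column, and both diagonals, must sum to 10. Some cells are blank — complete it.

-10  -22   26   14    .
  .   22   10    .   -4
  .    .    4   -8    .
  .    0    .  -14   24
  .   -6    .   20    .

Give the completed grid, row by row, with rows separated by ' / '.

From row 1, 10 − (-10 + (-22) + 26 + 14) gives (1,5) = 2.
Column 2: -22 + 22 + 0 + (-6) + ? = 10, so (3,2) = 16.
From column 4, 10 − (14 + (-8) + (-14) + 20) gives (2,4) = -2.
Main diagonal must total 10; the given cells sum to 2, so (5,5) = 8.
From anti-diagonal, 10 − (2 + (-2) + 4 + 0) gives (5,1) = 6.
Row 2: 22 + 10 + (-2) + (-4) + ? = 10, so (2,1) = -16.
Row 5 must total 10; the given cells sum to 28, so (5,3) = -18.
The remaining cell in column 3 is (4,3) = 10 − 22 = -12.
The remaining cell in column 5 is (3,5) = 10 − 30 = -20.
From row 3, 10 − (16 + 4 + (-8) + (-20)) gives (3,1) = 18.
Row 4 needs 10; the known cells sum to -2, so (4,1) = 12.

-10 -22 26 14 2 / -16 22 10 -2 -4 / 18 16 4 -8 -20 / 12 0 -12 -14 24 / 6 -6 -18 20 8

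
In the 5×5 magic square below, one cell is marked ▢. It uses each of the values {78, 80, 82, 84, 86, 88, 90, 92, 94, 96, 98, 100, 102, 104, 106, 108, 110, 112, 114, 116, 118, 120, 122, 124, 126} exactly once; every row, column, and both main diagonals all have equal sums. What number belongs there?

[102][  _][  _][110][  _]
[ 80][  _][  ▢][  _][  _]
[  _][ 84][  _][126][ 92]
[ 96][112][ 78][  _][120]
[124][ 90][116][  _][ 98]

The 25 entries sum to 2550, so each line sums to 2550/5 = 510.
Row 4 needs 510; the known cells sum to 406, so (4,4) = 104.
The remaining cell in row 5 is (5,4) = 510 − 428 = 82.
From column 1, 510 − (102 + 80 + 96 + 124) gives (3,1) = 108.
From column 4, 510 − (110 + 126 + 104 + 82) gives (2,4) = 88.
Row 3 needs 510; the known cells sum to 410, so (3,3) = 100.
From main diagonal, 510 − (102 + 100 + 104 + 98) gives (2,2) = 106.
Anti-diagonal must total 510; the given cells sum to 424, so (1,5) = 86.
Column 2: 106 + 84 + 112 + 90 + ? = 510, so (1,2) = 118.
Column 5 needs 510; the known cells sum to 396, so (2,5) = 114.
Using row 1: 102 + 118 + 110 + 86 + ? → (1,3) = 510 − 416 = 94.
The remaining cell in row 2 is (2,3) = 510 − 388 = 122.

122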